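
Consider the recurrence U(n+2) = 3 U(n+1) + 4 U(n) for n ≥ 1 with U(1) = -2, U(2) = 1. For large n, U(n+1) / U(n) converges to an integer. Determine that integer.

The characteristic equation is r^2 - 3r - 4 = 0, which factors as (r - 4)(r + 1) = 0.
So the roots are 4 and -1. Since |4| > |-1| and the coefficient of 4^n is non-zero, the ratio tends to 4.

4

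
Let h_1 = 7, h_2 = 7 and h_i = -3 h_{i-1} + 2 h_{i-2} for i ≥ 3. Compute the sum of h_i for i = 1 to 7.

h_3 = -3*7 + 2*7 = -7
h_4 = -3*(-7) + 2*7 = 35
h_5 = -3*35 + 2*(-7) = -119
h_6 = -3*(-119) + 2*35 = 427
h_7 = -3*427 + 2*(-119) = -1519
Sum = 7 + 7 + (-7) + 35 + (-119) + 427 + (-1519) = -1169

-1169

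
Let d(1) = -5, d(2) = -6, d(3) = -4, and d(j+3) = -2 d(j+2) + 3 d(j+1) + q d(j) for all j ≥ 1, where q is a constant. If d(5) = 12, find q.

d(4) = -10 - 5q
d(5) = 8 + 4q
So 8 + 4q = 12, giving q = 1.

1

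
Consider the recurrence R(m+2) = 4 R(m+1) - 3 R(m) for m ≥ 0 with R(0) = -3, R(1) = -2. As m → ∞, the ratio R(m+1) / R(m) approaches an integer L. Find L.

3

The characteristic equation is r^2 - 4r + 3 = 0, which factors as (r - 3)(r - 1) = 0.
So the roots are 3 and 1. Since |3| > |1| and the coefficient of 3^m is non-zero, the ratio tends to 3.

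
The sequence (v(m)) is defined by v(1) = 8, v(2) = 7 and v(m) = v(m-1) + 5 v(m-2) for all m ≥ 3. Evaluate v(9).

17507

v(3) = 7 + 5·8 = 47
v(4) = 47 + 5·7 = 82
v(5) = 82 + 5·47 = 317
v(6) = 317 + 5·82 = 727
v(7) = 727 + 5·317 = 2312
v(8) = 2312 + 5·727 = 5947
v(9) = 5947 + 5·2312 = 17507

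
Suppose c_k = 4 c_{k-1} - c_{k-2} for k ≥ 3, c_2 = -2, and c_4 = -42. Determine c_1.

Let c_1 = z.
c_3 = -8 - z
c_4 = -30 - 4z
So -30 - 4z = -42, giving z = 3.

3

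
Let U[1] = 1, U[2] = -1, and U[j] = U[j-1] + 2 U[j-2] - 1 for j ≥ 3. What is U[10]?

-171

U[3] = (-1) + 2·1 - 1 = 0
U[4] = 0 + 2·(-1) - 1 = -3
U[5] = (-3) + 2·0 - 1 = -4
U[6] = (-4) + 2·(-3) - 1 = -11
U[7] = (-11) + 2·(-4) - 1 = -20
U[8] = (-20) + 2·(-11) - 1 = -43
U[9] = (-43) + 2·(-20) - 1 = -84
U[10] = (-84) + 2·(-43) - 1 = -171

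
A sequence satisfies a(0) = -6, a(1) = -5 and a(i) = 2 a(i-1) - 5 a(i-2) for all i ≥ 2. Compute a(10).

a(2) = 2*(-5) - 5*(-6) = 20
a(3) = 2*20 - 5*(-5) = 65
a(4) = 2*65 - 5*20 = 30
a(5) = 2*30 - 5*65 = -265
a(6) = 2*(-265) - 5*30 = -680
a(7) = 2*(-680) - 5*(-265) = -35
a(8) = 2*(-35) - 5*(-680) = 3330
a(9) = 2*3330 - 5*(-35) = 6835
a(10) = 2*6835 - 5*3330 = -2980

-2980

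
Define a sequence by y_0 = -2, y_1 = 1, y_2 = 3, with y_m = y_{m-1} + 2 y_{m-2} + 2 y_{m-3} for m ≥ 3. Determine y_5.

y_3 = 3 + 2(1) + 2(-2) = 1
y_4 = 1 + 2(3) + 2(1) = 9
y_5 = 9 + 2(1) + 2(3) = 17

17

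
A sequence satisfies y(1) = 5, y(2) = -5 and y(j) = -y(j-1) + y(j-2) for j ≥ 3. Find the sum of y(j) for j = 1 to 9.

110

y(3) = -(-5) + 5 = 10
y(4) = -10 + (-5) = -15
y(5) = -(-15) + 10 = 25
y(6) = -25 + (-15) = -40
y(7) = -(-40) + 25 = 65
y(8) = -65 + (-40) = -105
y(9) = -(-105) + 65 = 170
Sum = 5 + (-5) + 10 + (-15) + 25 + (-40) + 65 + (-105) + 170 = 110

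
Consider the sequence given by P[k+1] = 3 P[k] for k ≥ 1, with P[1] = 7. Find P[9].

P[2] = 3·7 = 21
P[3] = 3·21 = 63
P[4] = 3·63 = 189
P[5] = 3·189 = 567
P[6] = 3·567 = 1701
P[7] = 3·1701 = 5103
P[8] = 3·5103 = 15309
P[9] = 3·15309 = 45927

45927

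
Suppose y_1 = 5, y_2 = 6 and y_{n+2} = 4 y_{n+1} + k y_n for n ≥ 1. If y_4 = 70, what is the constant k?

y_3 = 24 + 5k
y_4 = 96 + 26k
So 96 + 26k = 70, giving k = -1.

-1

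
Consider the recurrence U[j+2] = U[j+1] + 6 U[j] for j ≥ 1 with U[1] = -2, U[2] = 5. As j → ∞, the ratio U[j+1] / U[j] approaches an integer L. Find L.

The characteristic equation is r^2 - r - 6 = 0, which factors as (r - 3)(r + 2) = 0.
So the roots are 3 and -2. Since |3| > |-2| and the coefficient of 3^j is non-zero, the ratio tends to 3.

3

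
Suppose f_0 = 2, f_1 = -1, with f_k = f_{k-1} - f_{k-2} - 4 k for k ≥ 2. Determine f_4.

f_2 = (-1) - 2 - 8 = -11
f_3 = (-11) - (-1) - 12 = -22
f_4 = (-22) - (-11) - 16 = -27

-27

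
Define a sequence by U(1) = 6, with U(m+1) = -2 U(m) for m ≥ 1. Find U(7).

384

U(2) = -2(6) = -12
U(3) = -2(-12) = 24
U(4) = -2(24) = -48
U(5) = -2(-48) = 96
U(6) = -2(96) = -192
U(7) = -2(-192) = 384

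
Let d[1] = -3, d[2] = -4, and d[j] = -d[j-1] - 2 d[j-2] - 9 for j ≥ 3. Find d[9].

d[3] = -(-4) - 2*(-3) - 9 = 1
d[4] = -1 - 2*(-4) - 9 = -2
d[5] = -(-2) - 2*1 - 9 = -9
d[6] = -(-9) - 2*(-2) - 9 = 4
d[7] = -4 - 2*(-9) - 9 = 5
d[8] = -5 - 2*4 - 9 = -22
d[9] = -(-22) - 2*5 - 9 = 3

3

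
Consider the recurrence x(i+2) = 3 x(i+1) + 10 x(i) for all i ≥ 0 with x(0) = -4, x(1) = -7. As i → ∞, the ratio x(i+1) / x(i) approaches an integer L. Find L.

The characteristic equation is r^2 - 3r - 10 = 0, which factors as (r - 5)(r + 2) = 0.
So the roots are 5 and -2. Since |5| > |-2| and the coefficient of 5^i is non-zero, the ratio tends to 5.

5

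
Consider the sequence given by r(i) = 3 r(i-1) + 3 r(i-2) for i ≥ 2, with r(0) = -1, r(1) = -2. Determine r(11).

-1416933

r(2) = 3(-2) + 3(-1) = -9
r(3) = 3(-9) + 3(-2) = -33
r(4) = 3(-33) + 3(-9) = -126
r(5) = 3(-126) + 3(-33) = -477
r(6) = 3(-477) + 3(-126) = -1809
r(7) = 3(-1809) + 3(-477) = -6858
r(8) = 3(-6858) + 3(-1809) = -26001
r(9) = 3(-26001) + 3(-6858) = -98577
r(10) = 3(-98577) + 3(-26001) = -373734
r(11) = 3(-373734) + 3(-98577) = -1416933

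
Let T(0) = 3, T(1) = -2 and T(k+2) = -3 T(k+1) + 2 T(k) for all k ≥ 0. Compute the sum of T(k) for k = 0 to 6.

T(2) = -3(-2) + 2(3) = 12
T(3) = -3(12) + 2(-2) = -40
T(4) = -3(-40) + 2(12) = 144
T(5) = -3(144) + 2(-40) = -512
T(6) = -3(-512) + 2(144) = 1824
Sum = 3 + (-2) + 12 + (-40) + 144 + (-512) + 1824 = 1429

1429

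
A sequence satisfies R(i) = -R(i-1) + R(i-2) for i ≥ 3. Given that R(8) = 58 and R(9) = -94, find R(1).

Rearranging, R(i-2) = R(i) + R(i-1).
R(7) = -94 + 58 = -36
R(6) = 58 + (-36) = 22
R(5) = -36 + 22 = -14
R(4) = 22 + (-14) = 8
R(3) = -14 + 8 = -6
R(2) = 8 + (-6) = 2
R(1) = -6 + 2 = -4

-4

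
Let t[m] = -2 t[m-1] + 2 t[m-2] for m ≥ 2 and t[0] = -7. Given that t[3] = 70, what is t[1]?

7

Let t[1] = v.
t[2] = -14 - 2v
t[3] = 28 + 6v
So 28 + 6v = 70, giving v = 7.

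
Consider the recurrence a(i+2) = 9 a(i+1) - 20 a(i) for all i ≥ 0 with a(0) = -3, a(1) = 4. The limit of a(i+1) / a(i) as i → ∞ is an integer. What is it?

5

The characteristic equation is r^2 - 9r + 20 = 0, which factors as (r - 5)(r - 4) = 0.
So the roots are 5 and 4. Since |5| > |4| and the coefficient of 5^i is non-zero, the ratio tends to 5.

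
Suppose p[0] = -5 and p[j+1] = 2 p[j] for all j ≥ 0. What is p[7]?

p[1] = 2(-5) = -10
p[2] = 2(-10) = -20
p[3] = 2(-20) = -40
p[4] = 2(-40) = -80
p[5] = 2(-80) = -160
p[6] = 2(-160) = -320
p[7] = 2(-320) = -640

-640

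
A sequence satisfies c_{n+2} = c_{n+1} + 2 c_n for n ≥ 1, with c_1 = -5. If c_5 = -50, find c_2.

-4

Let c_2 = x.
c_3 = -10 + x
c_4 = -10 + 3x
c_5 = -30 + 5x
So -30 + 5x = -50, giving x = -4.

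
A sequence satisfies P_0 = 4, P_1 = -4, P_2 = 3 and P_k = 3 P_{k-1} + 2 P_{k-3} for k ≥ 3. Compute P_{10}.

P_3 = 3*3 + 2*4 = 17
P_4 = 3*17 + 2*(-4) = 43
P_5 = 3*43 + 2*3 = 135
P_6 = 3*135 + 2*17 = 439
P_7 = 3*439 + 2*43 = 1403
P_8 = 3*1403 + 2*135 = 4479
P_9 = 3*4479 + 2*439 = 14315
P_{10} = 3*14315 + 2*1403 = 45751

45751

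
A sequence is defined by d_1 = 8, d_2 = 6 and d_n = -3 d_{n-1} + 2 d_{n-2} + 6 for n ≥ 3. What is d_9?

d_3 = -3*6 + 2*8 + 6 = 4
d_4 = -3*4 + 2*6 + 6 = 6
d_5 = -3*6 + 2*4 + 6 = -4
d_6 = -3*(-4) + 2*6 + 6 = 30
d_7 = -3*30 + 2*(-4) + 6 = -92
d_8 = -3*(-92) + 2*30 + 6 = 342
d_9 = -3*342 + 2*(-92) + 6 = -1204

-1204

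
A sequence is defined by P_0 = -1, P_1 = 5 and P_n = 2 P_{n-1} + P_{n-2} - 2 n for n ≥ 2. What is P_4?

P_2 = 2(5) + (-1) - 4 = 5
P_3 = 2(5) + 5 - 6 = 9
P_4 = 2(9) + 5 - 8 = 15

15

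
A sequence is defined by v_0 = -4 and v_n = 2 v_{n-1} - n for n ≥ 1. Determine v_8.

-1526

v_1 = 2·(-4) - 1 = -9
v_2 = 2·(-9) - 2 = -20
v_3 = 2·(-20) - 3 = -43
v_4 = 2·(-43) - 4 = -90
v_5 = 2·(-90) - 5 = -185
v_6 = 2·(-185) - 6 = -376
v_7 = 2·(-376) - 7 = -759
v_8 = 2·(-759) - 8 = -1526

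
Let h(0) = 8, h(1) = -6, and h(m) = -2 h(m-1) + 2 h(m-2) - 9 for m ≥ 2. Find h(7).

-3105

h(2) = -2*(-6) + 2*8 - 9 = 19
h(3) = -2*19 + 2*(-6) - 9 = -59
h(4) = -2*(-59) + 2*19 - 9 = 147
h(5) = -2*147 + 2*(-59) - 9 = -421
h(6) = -2*(-421) + 2*147 - 9 = 1127
h(7) = -2*1127 + 2*(-421) - 9 = -3105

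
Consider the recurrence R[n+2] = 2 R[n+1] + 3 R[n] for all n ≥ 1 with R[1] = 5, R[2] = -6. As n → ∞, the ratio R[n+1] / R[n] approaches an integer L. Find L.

The characteristic equation is r^2 - 2r - 3 = 0, which factors as (r - 3)(r + 1) = 0.
So the roots are 3 and -1. Since |3| > |-1| and the coefficient of 3^n is non-zero, the ratio tends to 3.

3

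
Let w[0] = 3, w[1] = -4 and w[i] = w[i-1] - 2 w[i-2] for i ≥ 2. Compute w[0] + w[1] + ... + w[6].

13

w[2] = (-4) - 2(3) = -10
w[3] = (-10) - 2(-4) = -2
w[4] = (-2) - 2(-10) = 18
w[5] = 18 - 2(-2) = 22
w[6] = 22 - 2(18) = -14
Sum = 3 + (-4) + (-10) + (-2) + 18 + 22 + (-14) = 13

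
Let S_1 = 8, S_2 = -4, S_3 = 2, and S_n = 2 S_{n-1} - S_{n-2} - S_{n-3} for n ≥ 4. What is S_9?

-4

S_4 = 2*2 - (-4) - 8 = 0
S_5 = 2*0 - 2 - (-4) = 2
S_6 = 2*2 - 0 - 2 = 2
S_7 = 2*2 - 2 - 0 = 2
S_8 = 2*2 - 2 - 2 = 0
S_9 = 2*0 - 2 - 2 = -4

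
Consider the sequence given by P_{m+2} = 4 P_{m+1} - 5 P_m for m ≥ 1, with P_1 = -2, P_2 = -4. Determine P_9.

P_3 = 4*(-4) - 5*(-2) = -6
P_4 = 4*(-6) - 5*(-4) = -4
P_5 = 4*(-4) - 5*(-6) = 14
P_6 = 4*14 - 5*(-4) = 76
P_7 = 4*76 - 5*14 = 234
P_8 = 4*234 - 5*76 = 556
P_9 = 4*556 - 5*234 = 1054

1054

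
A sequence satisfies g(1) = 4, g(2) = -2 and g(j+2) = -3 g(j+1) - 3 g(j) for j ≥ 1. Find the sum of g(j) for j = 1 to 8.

2

g(3) = -3*(-2) - 3*4 = -6
g(4) = -3*(-6) - 3*(-2) = 24
g(5) = -3*24 - 3*(-6) = -54
g(6) = -3*(-54) - 3*24 = 90
g(7) = -3*90 - 3*(-54) = -108
g(8) = -3*(-108) - 3*90 = 54
Sum = 4 + (-2) + (-6) + 24 + (-54) + 90 + (-108) + 54 = 2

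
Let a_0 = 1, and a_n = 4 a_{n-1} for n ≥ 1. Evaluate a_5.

a_1 = 4*1 = 4
a_2 = 4*4 = 16
a_3 = 4*16 = 64
a_4 = 4*64 = 256
a_5 = 4*256 = 1024

1024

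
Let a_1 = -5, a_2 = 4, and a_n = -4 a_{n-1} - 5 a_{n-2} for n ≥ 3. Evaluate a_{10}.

3604

a_3 = -4(4) - 5(-5) = 9
a_4 = -4(9) - 5(4) = -56
a_5 = -4(-56) - 5(9) = 179
a_6 = -4(179) - 5(-56) = -436
a_7 = -4(-436) - 5(179) = 849
a_8 = -4(849) - 5(-436) = -1216
a_9 = -4(-1216) - 5(849) = 619
a_{10} = -4(619) - 5(-1216) = 3604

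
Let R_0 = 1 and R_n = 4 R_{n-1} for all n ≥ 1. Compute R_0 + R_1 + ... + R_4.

R_1 = 4·1 = 4
R_2 = 4·4 = 16
R_3 = 4·16 = 64
R_4 = 4·64 = 256
Sum = 1 + 4 + 16 + 64 + 256 = 341

341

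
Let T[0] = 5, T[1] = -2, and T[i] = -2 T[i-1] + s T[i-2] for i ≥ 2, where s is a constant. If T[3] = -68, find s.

T[2] = 4 + 5s
T[3] = -8 - 12s
So -8 - 12s = -68, giving s = 5.

5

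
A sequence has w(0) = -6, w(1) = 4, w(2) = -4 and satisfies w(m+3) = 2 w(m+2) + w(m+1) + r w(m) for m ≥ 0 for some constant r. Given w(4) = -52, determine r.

w(3) = -4 - 6r
w(4) = -12 - 8r
So -12 - 8r = -52, giving r = 5.

5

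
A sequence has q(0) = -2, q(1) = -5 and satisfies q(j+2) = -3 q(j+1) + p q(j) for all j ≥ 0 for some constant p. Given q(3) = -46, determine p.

-1

q(2) = 15 - 2p
q(3) = -45 + p
So -45 + p = -46, giving p = -1.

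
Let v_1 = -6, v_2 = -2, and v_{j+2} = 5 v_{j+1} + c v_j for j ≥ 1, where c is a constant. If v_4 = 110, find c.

v_3 = -10 - 6c
v_4 = -50 - 32c
So -50 - 32c = 110, giving c = -5.

-5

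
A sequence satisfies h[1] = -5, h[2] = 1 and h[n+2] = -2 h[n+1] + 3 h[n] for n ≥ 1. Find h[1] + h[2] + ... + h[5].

h[3] = -2(1) + 3(-5) = -17
h[4] = -2(-17) + 3(1) = 37
h[5] = -2(37) + 3(-17) = -125
Sum = (-5) + 1 + (-17) + 37 + (-125) = -109

-109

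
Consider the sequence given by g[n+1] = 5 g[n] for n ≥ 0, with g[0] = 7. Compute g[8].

2734375

g[1] = 5*7 = 35
g[2] = 5*35 = 175
g[3] = 5*175 = 875
g[4] = 5*875 = 4375
g[5] = 5*4375 = 21875
g[6] = 5*21875 = 109375
g[7] = 5*109375 = 546875
g[8] = 5*546875 = 2734375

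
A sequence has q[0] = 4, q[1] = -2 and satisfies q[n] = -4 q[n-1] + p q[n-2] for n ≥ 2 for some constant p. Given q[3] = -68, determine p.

q[2] = 8 + 4p
q[3] = -32 - 18p
So -32 - 18p = -68, giving p = 2.

2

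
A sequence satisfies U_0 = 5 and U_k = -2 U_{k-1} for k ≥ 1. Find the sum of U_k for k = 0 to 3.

U_1 = -2*5 = -10
U_2 = -2*(-10) = 20
U_3 = -2*20 = -40
Sum = 5 + (-10) + 20 + (-40) = -25

-25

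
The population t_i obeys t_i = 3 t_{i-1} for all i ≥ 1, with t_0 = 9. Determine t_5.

2187

t_1 = 3(9) = 27
t_2 = 3(27) = 81
t_3 = 3(81) = 243
t_4 = 3(243) = 729
t_5 = 3(729) = 2187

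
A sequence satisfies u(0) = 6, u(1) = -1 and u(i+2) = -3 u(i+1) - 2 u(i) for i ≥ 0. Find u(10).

u(2) = -3·(-1) - 2·6 = -9
u(3) = -3·(-9) - 2·(-1) = 29
u(4) = -3·29 - 2·(-9) = -69
u(5) = -3·(-69) - 2·29 = 149
u(6) = -3·149 - 2·(-69) = -309
u(7) = -3·(-309) - 2·149 = 629
u(8) = -3·629 - 2·(-309) = -1269
u(9) = -3·(-1269) - 2·629 = 2549
u(10) = -3·2549 - 2·(-1269) = -5109

-5109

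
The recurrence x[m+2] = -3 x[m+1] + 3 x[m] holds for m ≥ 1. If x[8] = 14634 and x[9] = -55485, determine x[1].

Rearranging, x[m-2] = (x[m] + 3 x[m-1]) / 3.
x[7] = (-55485 + 3*14634) / 3 = -11583/3 = -3861
x[6] = (14634 + 3*(-3861)) / 3 = 3051/3 = 1017
x[5] = (-3861 + 3*1017) / 3 = -810/3 = -270
x[4] = (1017 + 3*(-270)) / 3 = 207/3 = 69
x[3] = (-270 + 3*69) / 3 = -63/3 = -21
x[2] = (69 + 3*(-21)) / 3 = 6/3 = 2
x[1] = (-21 + 3*2) / 3 = -15/3 = -5

-5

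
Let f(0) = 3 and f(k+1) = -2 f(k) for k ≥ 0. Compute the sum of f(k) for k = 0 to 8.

f(1) = -2*3 = -6
f(2) = -2*(-6) = 12
f(3) = -2*12 = -24
f(4) = -2*(-24) = 48
f(5) = -2*48 = -96
f(6) = -2*(-96) = 192
f(7) = -2*192 = -384
f(8) = -2*(-384) = 768
Sum = 3 + (-6) + 12 + (-24) + 48 + (-96) + 192 + (-384) + 768 = 513

513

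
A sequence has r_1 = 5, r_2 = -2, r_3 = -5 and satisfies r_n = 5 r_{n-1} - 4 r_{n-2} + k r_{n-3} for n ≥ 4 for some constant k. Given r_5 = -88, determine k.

r_4 = -17 + 5k
r_5 = -65 + 23k
So -65 + 23k = -88, giving k = -1.

-1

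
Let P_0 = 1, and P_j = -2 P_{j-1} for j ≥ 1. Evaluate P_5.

P_1 = -2·1 = -2
P_2 = -2·(-2) = 4
P_3 = -2·4 = -8
P_4 = -2·(-8) = 16
P_5 = -2·16 = -32

-32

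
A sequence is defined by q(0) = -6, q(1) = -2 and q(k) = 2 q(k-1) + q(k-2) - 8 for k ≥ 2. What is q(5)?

q(2) = 2(-2) + (-6) - 8 = -18
q(3) = 2(-18) + (-2) - 8 = -46
q(4) = 2(-46) + (-18) - 8 = -118
q(5) = 2(-118) + (-46) - 8 = -290

-290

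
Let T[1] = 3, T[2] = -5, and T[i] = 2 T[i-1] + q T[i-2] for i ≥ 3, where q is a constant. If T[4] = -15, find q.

5

T[3] = -10 + 3q
T[4] = -20 + q
So -20 + q = -15, giving q = 5.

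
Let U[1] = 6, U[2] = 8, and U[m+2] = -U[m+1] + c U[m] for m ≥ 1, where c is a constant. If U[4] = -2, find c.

-5

U[3] = -8 + 6c
U[4] = 8 + 2c
So 8 + 2c = -2, giving c = -5.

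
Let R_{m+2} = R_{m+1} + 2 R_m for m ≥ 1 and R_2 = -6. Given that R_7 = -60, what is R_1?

Let R_1 = y.
R_3 = -6 + 2y
R_4 = -18 + 2y
R_5 = -30 + 6y
R_6 = -66 + 10y
R_7 = -126 + 22y
So -126 + 22y = -60, giving y = 3.

3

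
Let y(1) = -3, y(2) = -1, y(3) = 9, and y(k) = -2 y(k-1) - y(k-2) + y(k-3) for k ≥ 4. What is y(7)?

12

y(4) = -2(9) - (-1) + (-3) = -20
y(5) = -2(-20) - 9 + (-1) = 30
y(6) = -2(30) - (-20) + 9 = -31
y(7) = -2(-31) - 30 + (-20) = 12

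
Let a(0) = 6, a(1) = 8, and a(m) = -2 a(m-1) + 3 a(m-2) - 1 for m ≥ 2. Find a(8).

-3686

a(2) = -2(8) + 3(6) - 1 = 1
a(3) = -2(1) + 3(8) - 1 = 21
a(4) = -2(21) + 3(1) - 1 = -40
a(5) = -2(-40) + 3(21) - 1 = 142
a(6) = -2(142) + 3(-40) - 1 = -405
a(7) = -2(-405) + 3(142) - 1 = 1235
a(8) = -2(1235) + 3(-405) - 1 = -3686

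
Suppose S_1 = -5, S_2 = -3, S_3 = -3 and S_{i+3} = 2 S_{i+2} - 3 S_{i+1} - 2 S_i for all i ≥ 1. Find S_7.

-51

S_4 = 2·(-3) - 3·(-3) - 2·(-5) = 13
S_5 = 2·13 - 3·(-3) - 2·(-3) = 41
S_6 = 2·41 - 3·13 - 2·(-3) = 49
S_7 = 2·49 - 3·41 - 2·13 = -51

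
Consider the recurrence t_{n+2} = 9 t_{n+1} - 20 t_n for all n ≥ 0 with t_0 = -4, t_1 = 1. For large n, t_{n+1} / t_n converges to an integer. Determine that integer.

The characteristic equation is r^2 - 9r + 20 = 0, which factors as (r - 5)(r - 4) = 0.
So the roots are 5 and 4. Since |5| > |4| and the coefficient of 5^n is non-zero, the ratio tends to 5.

5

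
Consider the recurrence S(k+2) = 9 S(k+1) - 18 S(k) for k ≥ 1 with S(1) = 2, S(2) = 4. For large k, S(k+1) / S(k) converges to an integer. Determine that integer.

6

The characteristic equation is r^2 - 9r + 18 = 0, which factors as (r - 6)(r - 3) = 0.
So the roots are 6 and 3. Since |6| > |3| and the coefficient of 6^k is non-zero, the ratio tends to 6.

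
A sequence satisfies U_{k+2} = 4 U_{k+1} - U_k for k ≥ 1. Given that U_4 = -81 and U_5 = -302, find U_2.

Rearranging, U_{k-2} = -(U_k - 4 U_{k-1}).
U_3 = -(-302 - 4(-81)) = -22
U_2 = -(-81 - 4(-22)) = -7

-7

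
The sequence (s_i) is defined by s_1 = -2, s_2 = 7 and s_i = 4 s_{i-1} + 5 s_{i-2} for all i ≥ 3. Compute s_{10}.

1627607

s_3 = 4·7 + 5·(-2) = 18
s_4 = 4·18 + 5·7 = 107
s_5 = 4·107 + 5·18 = 518
s_6 = 4·518 + 5·107 = 2607
s_7 = 4·2607 + 5·518 = 13018
s_8 = 4·13018 + 5·2607 = 65107
s_9 = 4·65107 + 5·13018 = 325518
s_{10} = 4·325518 + 5·65107 = 1627607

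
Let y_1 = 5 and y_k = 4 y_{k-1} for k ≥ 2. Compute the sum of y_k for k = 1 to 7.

27305

y_2 = 4*5 = 20
y_3 = 4*20 = 80
y_4 = 4*80 = 320
y_5 = 4*320 = 1280
y_6 = 4*1280 = 5120
y_7 = 4*5120 = 20480
Sum = 5 + 20 + 80 + 320 + 1280 + 5120 + 20480 = 27305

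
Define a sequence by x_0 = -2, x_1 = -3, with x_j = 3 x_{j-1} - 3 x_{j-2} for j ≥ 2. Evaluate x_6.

x_2 = 3*(-3) - 3*(-2) = -3
x_3 = 3*(-3) - 3*(-3) = 0
x_4 = 3*0 - 3*(-3) = 9
x_5 = 3*9 - 3*0 = 27
x_6 = 3*27 - 3*9 = 54

54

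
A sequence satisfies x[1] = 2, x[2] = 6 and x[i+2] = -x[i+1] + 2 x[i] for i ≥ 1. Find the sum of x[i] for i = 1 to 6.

48

x[3] = -6 + 2·2 = -2
x[4] = -(-2) + 2·6 = 14
x[5] = -14 + 2·(-2) = -18
x[6] = -(-18) + 2·14 = 46
Sum = 2 + 6 + (-2) + 14 + (-18) + 46 = 48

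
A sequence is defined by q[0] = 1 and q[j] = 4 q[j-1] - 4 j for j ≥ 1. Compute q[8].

-50960

q[1] = 4·1 - 4 = 0
q[2] = 4·0 - 8 = -8
q[3] = 4·(-8) - 12 = -44
q[4] = 4·(-44) - 16 = -192
q[5] = 4·(-192) - 20 = -788
q[6] = 4·(-788) - 24 = -3176
q[7] = 4·(-3176) - 28 = -12732
q[8] = 4·(-12732) - 32 = -50960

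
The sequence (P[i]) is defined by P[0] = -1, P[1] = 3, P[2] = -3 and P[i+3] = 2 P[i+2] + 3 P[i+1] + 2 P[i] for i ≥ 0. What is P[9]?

-381

P[3] = 2(-3) + 3(3) + 2(-1) = 1
P[4] = 2(1) + 3(-3) + 2(3) = -1
P[5] = 2(-1) + 3(1) + 2(-3) = -5
P[6] = 2(-5) + 3(-1) + 2(1) = -11
P[7] = 2(-11) + 3(-5) + 2(-1) = -39
P[8] = 2(-39) + 3(-11) + 2(-5) = -121
P[9] = 2(-121) + 3(-39) + 2(-11) = -381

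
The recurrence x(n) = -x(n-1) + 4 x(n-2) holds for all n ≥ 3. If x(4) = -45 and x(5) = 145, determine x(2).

-5

Rearranging, x(n-2) = (x(n) + x(n-1)) / 4.
x(3) = (145 + (-45)) / 4 = 100/4 = 25
x(2) = (-45 + 25) / 4 = -20/4 = -5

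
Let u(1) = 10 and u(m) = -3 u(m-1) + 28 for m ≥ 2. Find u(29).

68630377364890

The fixed point is 28/(1 + 3) = 7, so u(m) - 7 = -3(u(m-1) - 7).
Hence u(m) = 3·(-3)^{m-1} + 7.
u(29) = 3·(-3)^{28} + 7 = 3·22876792454961 + 7 = 68630377364890.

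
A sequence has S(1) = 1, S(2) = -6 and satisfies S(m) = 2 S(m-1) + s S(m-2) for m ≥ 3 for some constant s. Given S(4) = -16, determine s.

S(3) = -12 + s
S(4) = -24 - 4s
So -24 - 4s = -16, giving s = -2.

-2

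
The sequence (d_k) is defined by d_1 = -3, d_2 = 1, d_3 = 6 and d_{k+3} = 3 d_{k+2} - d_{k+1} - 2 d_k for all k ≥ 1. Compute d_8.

741

d_4 = 3·6 - 1 - 2·(-3) = 23
d_5 = 3·23 - 6 - 2·1 = 61
d_6 = 3·61 - 23 - 2·6 = 148
d_7 = 3·148 - 61 - 2·23 = 337
d_8 = 3·337 - 148 - 2·61 = 741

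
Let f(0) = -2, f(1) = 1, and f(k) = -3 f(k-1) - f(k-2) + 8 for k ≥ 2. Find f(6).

f(2) = -3*1 - (-2) + 8 = 7
f(3) = -3*7 - 1 + 8 = -14
f(4) = -3*(-14) - 7 + 8 = 43
f(5) = -3*43 - (-14) + 8 = -107
f(6) = -3*(-107) - 43 + 8 = 286

286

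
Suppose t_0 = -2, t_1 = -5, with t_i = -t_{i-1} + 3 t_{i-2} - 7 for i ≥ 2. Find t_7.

t_2 = -(-5) + 3(-2) - 7 = -8
t_3 = -(-8) + 3(-5) - 7 = -14
t_4 = -(-14) + 3(-8) - 7 = -17
t_5 = -(-17) + 3(-14) - 7 = -32
t_6 = -(-32) + 3(-17) - 7 = -26
t_7 = -(-26) + 3(-32) - 7 = -77

-77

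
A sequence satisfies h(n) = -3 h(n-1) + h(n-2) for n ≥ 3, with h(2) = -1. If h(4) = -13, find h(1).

1

Let h(1) = v.
h(3) = 3 + v
h(4) = -10 - 3v
So -10 - 3v = -13, giving v = 1.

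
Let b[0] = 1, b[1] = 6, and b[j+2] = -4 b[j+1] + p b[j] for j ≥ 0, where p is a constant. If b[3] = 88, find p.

-4

b[2] = -24 + p
b[3] = 96 + 2p
So 96 + 2p = 88, giving p = -4.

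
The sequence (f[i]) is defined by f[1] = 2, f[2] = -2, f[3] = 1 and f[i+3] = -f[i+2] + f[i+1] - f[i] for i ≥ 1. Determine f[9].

90

f[4] = -1 + (-2) - 2 = -5
f[5] = -(-5) + 1 - (-2) = 8
f[6] = -8 + (-5) - 1 = -14
f[7] = -(-14) + 8 - (-5) = 27
f[8] = -27 + (-14) - 8 = -49
f[9] = -(-49) + 27 - (-14) = 90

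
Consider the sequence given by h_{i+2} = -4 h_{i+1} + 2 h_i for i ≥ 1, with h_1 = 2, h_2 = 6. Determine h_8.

h_3 = -4·6 + 2·2 = -20
h_4 = -4·(-20) + 2·6 = 92
h_5 = -4·92 + 2·(-20) = -408
h_6 = -4·(-408) + 2·92 = 1816
h_7 = -4·1816 + 2·(-408) = -8080
h_8 = -4·(-8080) + 2·1816 = 35952

35952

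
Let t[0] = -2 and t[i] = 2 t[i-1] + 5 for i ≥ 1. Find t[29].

1610612731

The fixed point is 5/(1 - 2) = -5, so t[i] + 5 = 2(t[i-1] + 5).
Hence t[i] = 3·2^i - 5.
t[29] = 3·2^{29} - 5 = 3·536870912 - 5 = 1610612731.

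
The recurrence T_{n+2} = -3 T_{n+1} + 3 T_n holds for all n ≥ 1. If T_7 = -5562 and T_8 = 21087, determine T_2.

Rearranging, T_{n-2} = (T_n + 3 T_{n-1}) / 3.
T_6 = (21087 + 3*(-5562)) / 3 = 4401/3 = 1467
T_5 = (-5562 + 3*1467) / 3 = -1161/3 = -387
T_4 = (1467 + 3*(-387)) / 3 = 306/3 = 102
T_3 = (-387 + 3*102) / 3 = -81/3 = -27
T_2 = (102 + 3*(-27)) / 3 = 21/3 = 7

7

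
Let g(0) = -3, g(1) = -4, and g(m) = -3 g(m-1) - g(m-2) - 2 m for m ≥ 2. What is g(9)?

g(2) = -3·(-4) - (-3) - 4 = 11
g(3) = -3·11 - (-4) - 6 = -35
g(4) = -3·(-35) - 11 - 8 = 86
g(5) = -3·86 - (-35) - 10 = -233
g(6) = -3·(-233) - 86 - 12 = 601
g(7) = -3·601 - (-233) - 14 = -1584
g(8) = -3·(-1584) - 601 - 16 = 4135
g(9) = -3·4135 - (-1584) - 18 = -10839

-10839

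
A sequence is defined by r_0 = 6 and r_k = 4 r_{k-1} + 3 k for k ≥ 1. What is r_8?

480588

r_1 = 4·6 + 3 = 27
r_2 = 4·27 + 6 = 114
r_3 = 4·114 + 9 = 465
r_4 = 4·465 + 12 = 1872
r_5 = 4·1872 + 15 = 7503
r_6 = 4·7503 + 18 = 30030
r_7 = 4·30030 + 21 = 120141
r_8 = 4·120141 + 24 = 480588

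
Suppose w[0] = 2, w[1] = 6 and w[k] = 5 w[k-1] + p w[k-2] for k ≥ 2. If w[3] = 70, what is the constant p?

-5

w[2] = 30 + 2p
w[3] = 150 + 16p
So 150 + 16p = 70, giving p = -5.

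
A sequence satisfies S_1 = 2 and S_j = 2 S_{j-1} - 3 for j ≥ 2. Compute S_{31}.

-1073741821

The fixed point is -3/(1 - 2) = 3, so S_j - 3 = 2(S_{j-1} - 3).
Hence S_j = -1·2^{j-1} + 3.
S_{31} = -1·2^{30} + 3 = -1·1073741824 + 3 = -1073741821.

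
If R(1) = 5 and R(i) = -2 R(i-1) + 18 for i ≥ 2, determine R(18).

The fixed point is 18/(1 + 2) = 6, so R(i) - 6 = -2(R(i-1) - 6).
Hence R(i) = -1·(-2)^{i-1} + 6.
R(18) = -1·(-2)^{17} + 6 = -1·-131072 + 6 = 131078.

131078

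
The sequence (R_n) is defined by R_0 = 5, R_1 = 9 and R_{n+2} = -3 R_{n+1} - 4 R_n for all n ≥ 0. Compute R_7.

R_2 = -3*9 - 4*5 = -47
R_3 = -3*(-47) - 4*9 = 105
R_4 = -3*105 - 4*(-47) = -127
R_5 = -3*(-127) - 4*105 = -39
R_6 = -3*(-39) - 4*(-127) = 625
R_7 = -3*625 - 4*(-39) = -1719

-1719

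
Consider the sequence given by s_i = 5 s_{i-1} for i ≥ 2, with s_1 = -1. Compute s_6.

-3125

s_2 = 5(-1) = -5
s_3 = 5(-5) = -25
s_4 = 5(-25) = -125
s_5 = 5(-125) = -625
s_6 = 5(-625) = -3125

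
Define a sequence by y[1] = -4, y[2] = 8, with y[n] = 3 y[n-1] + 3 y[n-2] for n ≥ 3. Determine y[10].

y[3] = 3·8 + 3·(-4) = 12
y[4] = 3·12 + 3·8 = 60
y[5] = 3·60 + 3·12 = 216
y[6] = 3·216 + 3·60 = 828
y[7] = 3·828 + 3·216 = 3132
y[8] = 3·3132 + 3·828 = 11880
y[9] = 3·11880 + 3·3132 = 45036
y[10] = 3·45036 + 3·11880 = 170748

170748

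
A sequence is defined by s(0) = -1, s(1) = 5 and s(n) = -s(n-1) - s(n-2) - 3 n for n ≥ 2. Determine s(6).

s(2) = -5 - (-1) - 6 = -10
s(3) = -(-10) - 5 - 9 = -4
s(4) = -(-4) - (-10) - 12 = 2
s(5) = -2 - (-4) - 15 = -13
s(6) = -(-13) - 2 - 18 = -7

-7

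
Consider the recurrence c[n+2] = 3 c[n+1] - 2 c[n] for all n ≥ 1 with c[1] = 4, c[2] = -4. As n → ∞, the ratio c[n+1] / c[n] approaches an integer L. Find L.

2

The characteristic equation is r^2 - 3r + 2 = 0, which factors as (r - 2)(r - 1) = 0.
So the roots are 2 and 1. Since |2| > |1| and the coefficient of 2^n is non-zero, the ratio tends to 2.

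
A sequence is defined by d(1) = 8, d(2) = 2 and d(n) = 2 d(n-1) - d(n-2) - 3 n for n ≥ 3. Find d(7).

d(3) = 2*2 - 8 - 9 = -13
d(4) = 2*(-13) - 2 - 12 = -40
d(5) = 2*(-40) - (-13) - 15 = -82
d(6) = 2*(-82) - (-40) - 18 = -142
d(7) = 2*(-142) - (-82) - 21 = -223

-223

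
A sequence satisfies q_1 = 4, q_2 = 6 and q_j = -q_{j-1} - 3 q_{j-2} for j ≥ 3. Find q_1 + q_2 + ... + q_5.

q_3 = -6 - 3·4 = -18
q_4 = -(-18) - 3·6 = 0
q_5 = -0 - 3·(-18) = 54
Sum = 4 + 6 + (-18) + 0 + 54 = 46

46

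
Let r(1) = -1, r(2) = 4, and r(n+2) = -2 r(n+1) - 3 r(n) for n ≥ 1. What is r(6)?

r(3) = -2(4) - 3(-1) = -5
r(4) = -2(-5) - 3(4) = -2
r(5) = -2(-2) - 3(-5) = 19
r(6) = -2(19) - 3(-2) = -32

-32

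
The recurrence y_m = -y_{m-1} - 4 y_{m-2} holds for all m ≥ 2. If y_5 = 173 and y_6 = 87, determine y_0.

-6

Rearranging, y_{m-2} = (y_m + y_{m-1}) / -4.
y_4 = (87 + 173) / -4 = 260/-4 = -65
y_3 = (173 + (-65)) / -4 = 108/-4 = -27
y_2 = (-65 + (-27)) / -4 = -92/-4 = 23
y_1 = (-27 + 23) / -4 = -4/-4 = 1
y_0 = (23 + 1) / -4 = 24/-4 = -6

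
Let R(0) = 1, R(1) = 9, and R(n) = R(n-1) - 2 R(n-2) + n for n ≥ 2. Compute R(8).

R(2) = 9 - 2·1 + 2 = 9
R(3) = 9 - 2·9 + 3 = -6
R(4) = (-6) - 2·9 + 4 = -20
R(5) = (-20) - 2·(-6) + 5 = -3
R(6) = (-3) - 2·(-20) + 6 = 43
R(7) = 43 - 2·(-3) + 7 = 56
R(8) = 56 - 2·43 + 8 = -22

-22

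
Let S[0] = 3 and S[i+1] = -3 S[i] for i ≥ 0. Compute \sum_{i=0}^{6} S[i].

S[1] = -3·3 = -9
S[2] = -3·(-9) = 27
S[3] = -3·27 = -81
S[4] = -3·(-81) = 243
S[5] = -3·243 = -729
S[6] = -3·(-729) = 2187
Sum = 3 + (-9) + 27 + (-81) + 243 + (-729) + 2187 = 1641

1641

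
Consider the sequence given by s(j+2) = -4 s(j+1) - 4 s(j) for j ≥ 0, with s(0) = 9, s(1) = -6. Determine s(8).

s(2) = -4(-6) - 4(9) = -12
s(3) = -4(-12) - 4(-6) = 72
s(4) = -4(72) - 4(-12) = -240
s(5) = -4(-240) - 4(72) = 672
s(6) = -4(672) - 4(-240) = -1728
s(7) = -4(-1728) - 4(672) = 4224
s(8) = -4(4224) - 4(-1728) = -9984

-9984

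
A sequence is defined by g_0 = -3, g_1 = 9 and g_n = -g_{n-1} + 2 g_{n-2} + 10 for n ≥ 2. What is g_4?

g_2 = -9 + 2(-3) + 10 = -5
g_3 = -(-5) + 2(9) + 10 = 33
g_4 = -33 + 2(-5) + 10 = -33

-33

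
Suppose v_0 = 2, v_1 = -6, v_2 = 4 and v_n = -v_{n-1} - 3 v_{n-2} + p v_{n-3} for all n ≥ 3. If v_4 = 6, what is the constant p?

v_3 = 14 + 2p
v_4 = -26 - 8p
So -26 - 8p = 6, giving p = -4.

-4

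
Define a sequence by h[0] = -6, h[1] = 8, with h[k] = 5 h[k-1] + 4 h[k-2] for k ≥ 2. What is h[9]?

3769328

h[2] = 5(8) + 4(-6) = 16
h[3] = 5(16) + 4(8) = 112
h[4] = 5(112) + 4(16) = 624
h[5] = 5(624) + 4(112) = 3568
h[6] = 5(3568) + 4(624) = 20336
h[7] = 5(20336) + 4(3568) = 115952
h[8] = 5(115952) + 4(20336) = 661104
h[9] = 5(661104) + 4(115952) = 3769328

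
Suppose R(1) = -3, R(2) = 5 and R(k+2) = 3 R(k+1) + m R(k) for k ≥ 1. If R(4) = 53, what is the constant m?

R(3) = 15 - 3m
R(4) = 45 - 4m
So 45 - 4m = 53, giving m = -2.

-2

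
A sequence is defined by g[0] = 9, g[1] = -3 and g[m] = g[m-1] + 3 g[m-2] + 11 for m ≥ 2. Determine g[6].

745

g[2] = (-3) + 3*9 + 11 = 35
g[3] = 35 + 3*(-3) + 11 = 37
g[4] = 37 + 3*35 + 11 = 153
g[5] = 153 + 3*37 + 11 = 275
g[6] = 275 + 3*153 + 11 = 745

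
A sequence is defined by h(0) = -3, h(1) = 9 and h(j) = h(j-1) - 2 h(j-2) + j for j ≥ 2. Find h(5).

-27

h(2) = 9 - 2(-3) + 2 = 17
h(3) = 17 - 2(9) + 3 = 2
h(4) = 2 - 2(17) + 4 = -28
h(5) = (-28) - 2(2) + 5 = -27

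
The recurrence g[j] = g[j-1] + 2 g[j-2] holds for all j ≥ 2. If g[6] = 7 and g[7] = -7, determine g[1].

Rearranging, g[j-2] = (g[j] - g[j-1]) / 2.
g[5] = (-7 - 7) / 2 = -14/2 = -7
g[4] = (7 - (-7)) / 2 = 14/2 = 7
g[3] = (-7 - 7) / 2 = -14/2 = -7
g[2] = (7 - (-7)) / 2 = 14/2 = 7
g[1] = (-7 - 7) / 2 = -14/2 = -7

-7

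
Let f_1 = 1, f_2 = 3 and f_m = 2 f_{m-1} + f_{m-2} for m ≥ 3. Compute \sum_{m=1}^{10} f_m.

5740

f_3 = 2·3 + 1 = 7
f_4 = 2·7 + 3 = 17
f_5 = 2·17 + 7 = 41
f_6 = 2·41 + 17 = 99
f_7 = 2·99 + 41 = 239
f_8 = 2·239 + 99 = 577
f_9 = 2·577 + 239 = 1393
f_{10} = 2·1393 + 577 = 3363
Sum = 1 + 3 + 7 + 17 + 41 + 99 + 239 + 577 + 1393 + 3363 = 5740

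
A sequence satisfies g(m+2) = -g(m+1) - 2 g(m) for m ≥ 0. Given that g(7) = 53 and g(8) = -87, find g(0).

6

Rearranging, g(m-2) = (g(m) + g(m-1)) / -2.
g(6) = (-87 + 53) / -2 = -34/-2 = 17
g(5) = (53 + 17) / -2 = 70/-2 = -35
g(4) = (17 + (-35)) / -2 = -18/-2 = 9
g(3) = (-35 + 9) / -2 = -26/-2 = 13
g(2) = (9 + 13) / -2 = 22/-2 = -11
g(1) = (13 + (-11)) / -2 = 2/-2 = -1
g(0) = (-11 + (-1)) / -2 = -12/-2 = 6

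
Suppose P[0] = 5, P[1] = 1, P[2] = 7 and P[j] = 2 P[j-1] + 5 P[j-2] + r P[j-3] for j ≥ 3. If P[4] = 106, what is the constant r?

P[3] = 19 + 5r
P[4] = 73 + 11r
So 73 + 11r = 106, giving r = 3.

3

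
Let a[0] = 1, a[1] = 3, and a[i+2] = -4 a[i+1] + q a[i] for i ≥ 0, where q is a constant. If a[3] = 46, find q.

a[2] = -12 + q
a[3] = 48 - q
So 48 - q = 46, giving q = 2.

2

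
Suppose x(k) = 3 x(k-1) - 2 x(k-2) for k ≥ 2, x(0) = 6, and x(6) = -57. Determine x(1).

5

Let x(1) = w.
x(2) = -12 + 3w
x(3) = -36 + 7w
x(4) = -84 + 15w
x(5) = -180 + 31w
x(6) = -372 + 63w
So -372 + 63w = -57, giving w = 5.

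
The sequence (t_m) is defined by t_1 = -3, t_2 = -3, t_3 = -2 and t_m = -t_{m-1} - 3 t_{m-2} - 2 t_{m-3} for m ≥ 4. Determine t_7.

23

t_4 = -(-2) - 3*(-3) - 2*(-3) = 17
t_5 = -17 - 3*(-2) - 2*(-3) = -5
t_6 = -(-5) - 3*17 - 2*(-2) = -42
t_7 = -(-42) - 3*(-5) - 2*17 = 23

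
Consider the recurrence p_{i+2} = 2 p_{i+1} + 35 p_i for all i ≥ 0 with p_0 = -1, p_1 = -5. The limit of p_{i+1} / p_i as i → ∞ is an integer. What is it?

7

The characteristic equation is r^2 - 2r - 35 = 0, which factors as (r - 7)(r + 5) = 0.
So the roots are 7 and -5. Since |7| > |-5| and the coefficient of 7^i is non-zero, the ratio tends to 7.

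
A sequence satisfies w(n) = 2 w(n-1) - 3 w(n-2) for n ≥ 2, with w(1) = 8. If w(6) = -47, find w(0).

Let w(0) = x.
w(2) = 16 - 3x
w(3) = 8 - 6x
w(4) = -32 - 3x
w(5) = -88 + 12x
w(6) = -80 + 33x
So -80 + 33x = -47, giving x = 1.

1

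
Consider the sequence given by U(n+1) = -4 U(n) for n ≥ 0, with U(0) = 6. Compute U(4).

U(1) = -4*6 = -24
U(2) = -4*(-24) = 96
U(3) = -4*96 = -384
U(4) = -4*(-384) = 1536

1536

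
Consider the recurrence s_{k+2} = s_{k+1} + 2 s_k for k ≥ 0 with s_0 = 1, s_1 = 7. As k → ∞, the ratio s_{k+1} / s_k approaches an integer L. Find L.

The characteristic equation is r^2 - r - 2 = 0, which factors as (r - 2)(r + 1) = 0.
So the roots are 2 and -1. Since |2| > |-1| and the coefficient of 2^k is non-zero, the ratio tends to 2.

2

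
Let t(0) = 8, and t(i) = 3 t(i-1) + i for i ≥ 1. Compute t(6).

t(1) = 3(8) + 1 = 25
t(2) = 3(25) + 2 = 77
t(3) = 3(77) + 3 = 234
t(4) = 3(234) + 4 = 706
t(5) = 3(706) + 5 = 2123
t(6) = 3(2123) + 6 = 6375

6375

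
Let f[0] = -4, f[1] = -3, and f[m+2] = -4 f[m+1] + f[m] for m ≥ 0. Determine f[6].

f[2] = -4*(-3) + (-4) = 8
f[3] = -4*8 + (-3) = -35
f[4] = -4*(-35) + 8 = 148
f[5] = -4*148 + (-35) = -627
f[6] = -4*(-627) + 148 = 2656

2656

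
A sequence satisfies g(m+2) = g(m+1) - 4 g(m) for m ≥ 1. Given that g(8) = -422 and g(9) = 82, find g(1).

Rearranging, g(m-2) = (g(m) - g(m-1)) / -4.
g(7) = (82 - (-422)) / -4 = 504/-4 = -126
g(6) = (-422 - (-126)) / -4 = -296/-4 = 74
g(5) = (-126 - 74) / -4 = -200/-4 = 50
g(4) = (74 - 50) / -4 = 24/-4 = -6
g(3) = (50 - (-6)) / -4 = 56/-4 = -14
g(2) = (-6 - (-14)) / -4 = 8/-4 = -2
g(1) = (-14 - (-2)) / -4 = -12/-4 = 3

3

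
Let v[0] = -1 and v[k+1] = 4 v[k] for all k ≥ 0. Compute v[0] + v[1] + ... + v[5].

-1365

v[1] = 4*(-1) = -4
v[2] = 4*(-4) = -16
v[3] = 4*(-16) = -64
v[4] = 4*(-64) = -256
v[5] = 4*(-256) = -1024
Sum = (-1) + (-4) + (-16) + (-64) + (-256) + (-1024) = -1365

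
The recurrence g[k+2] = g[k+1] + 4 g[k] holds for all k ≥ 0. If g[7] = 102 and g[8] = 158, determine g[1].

Rearranging, g[k-2] = (g[k] - g[k-1]) / 4.
g[6] = (158 - 102) / 4 = 56/4 = 14
g[5] = (102 - 14) / 4 = 88/4 = 22
g[4] = (14 - 22) / 4 = -8/4 = -2
g[3] = (22 - (-2)) / 4 = 24/4 = 6
g[2] = (-2 - 6) / 4 = -8/4 = -2
g[1] = (6 - (-2)) / 4 = 8/4 = 2

2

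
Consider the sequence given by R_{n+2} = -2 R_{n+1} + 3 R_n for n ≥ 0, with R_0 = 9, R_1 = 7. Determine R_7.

R_2 = -2(7) + 3(9) = 13
R_3 = -2(13) + 3(7) = -5
R_4 = -2(-5) + 3(13) = 49
R_5 = -2(49) + 3(-5) = -113
R_6 = -2(-113) + 3(49) = 373
R_7 = -2(373) + 3(-113) = -1085

-1085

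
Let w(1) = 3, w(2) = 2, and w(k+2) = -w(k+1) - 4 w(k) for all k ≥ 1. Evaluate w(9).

w(3) = -2 - 4·3 = -14
w(4) = -(-14) - 4·2 = 6
w(5) = -6 - 4·(-14) = 50
w(6) = -50 - 4·6 = -74
w(7) = -(-74) - 4·50 = -126
w(8) = -(-126) - 4·(-74) = 422
w(9) = -422 - 4·(-126) = 82

82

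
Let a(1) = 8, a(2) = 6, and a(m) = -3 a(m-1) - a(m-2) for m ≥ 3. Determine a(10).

a(3) = -3(6) - 8 = -26
a(4) = -3(-26) - 6 = 72
a(5) = -3(72) - (-26) = -190
a(6) = -3(-190) - 72 = 498
a(7) = -3(498) - (-190) = -1304
a(8) = -3(-1304) - 498 = 3414
a(9) = -3(3414) - (-1304) = -8938
a(10) = -3(-8938) - 3414 = 23400

23400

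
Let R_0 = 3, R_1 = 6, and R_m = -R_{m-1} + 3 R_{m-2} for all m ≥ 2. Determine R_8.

R_2 = -6 + 3*3 = 3
R_3 = -3 + 3*6 = 15
R_4 = -15 + 3*3 = -6
R_5 = -(-6) + 3*15 = 51
R_6 = -51 + 3*(-6) = -69
R_7 = -(-69) + 3*51 = 222
R_8 = -222 + 3*(-69) = -429

-429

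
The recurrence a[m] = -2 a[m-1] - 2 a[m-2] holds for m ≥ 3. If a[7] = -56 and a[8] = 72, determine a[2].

Rearranging, a[m-2] = (a[m] + 2 a[m-1]) / -2.
a[6] = (72 + 2*(-56)) / -2 = -40/-2 = 20
a[5] = (-56 + 2*20) / -2 = -16/-2 = 8
a[4] = (20 + 2*8) / -2 = 36/-2 = -18
a[3] = (8 + 2*(-18)) / -2 = -28/-2 = 14
a[2] = (-18 + 2*14) / -2 = 10/-2 = -5

-5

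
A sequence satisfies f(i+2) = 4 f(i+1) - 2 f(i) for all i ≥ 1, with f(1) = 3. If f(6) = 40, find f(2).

Let f(2) = w.
f(3) = -6 + 4w
f(4) = -24 + 14w
f(5) = -84 + 48w
f(6) = -288 + 164w
So -288 + 164w = 40, giving w = 2.

2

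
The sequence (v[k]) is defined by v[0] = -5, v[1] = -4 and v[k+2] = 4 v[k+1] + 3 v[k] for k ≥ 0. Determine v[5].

v[2] = 4(-4) + 3(-5) = -31
v[3] = 4(-31) + 3(-4) = -136
v[4] = 4(-136) + 3(-31) = -637
v[5] = 4(-637) + 3(-136) = -2956

-2956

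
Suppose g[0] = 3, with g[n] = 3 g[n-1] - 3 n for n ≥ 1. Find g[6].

g[1] = 3*3 - 3 = 6
g[2] = 3*6 - 6 = 12
g[3] = 3*12 - 9 = 27
g[4] = 3*27 - 12 = 69
g[5] = 3*69 - 15 = 192
g[6] = 3*192 - 18 = 558

558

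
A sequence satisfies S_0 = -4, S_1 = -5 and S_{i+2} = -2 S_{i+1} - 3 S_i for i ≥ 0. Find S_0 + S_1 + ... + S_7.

S_2 = -2*(-5) - 3*(-4) = 22
S_3 = -2*22 - 3*(-5) = -29
S_4 = -2*(-29) - 3*22 = -8
S_5 = -2*(-8) - 3*(-29) = 103
S_6 = -2*103 - 3*(-8) = -182
S_7 = -2*(-182) - 3*103 = 55
Sum = (-4) + (-5) + 22 + (-29) + (-8) + 103 + (-182) + 55 = -48

-48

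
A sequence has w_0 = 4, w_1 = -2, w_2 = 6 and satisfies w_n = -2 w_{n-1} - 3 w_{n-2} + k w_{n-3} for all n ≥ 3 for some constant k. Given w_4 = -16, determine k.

w_3 = -6 + 4k
w_4 = -6 - 10k
So -6 - 10k = -16, giving k = 1.

1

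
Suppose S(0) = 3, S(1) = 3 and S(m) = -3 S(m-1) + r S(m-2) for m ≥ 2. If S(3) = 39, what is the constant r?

-2

S(2) = -9 + 3r
S(3) = 27 - 6r
So 27 - 6r = 39, giving r = -2.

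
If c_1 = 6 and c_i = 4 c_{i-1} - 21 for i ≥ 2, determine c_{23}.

-17592186044409

The fixed point is -21/(1 - 4) = 7, so c_i - 7 = 4(c_{i-1} - 7).
Hence c_i = -1·4^{i-1} + 7.
c_{23} = -1·4^{22} + 7 = -1·17592186044416 + 7 = -17592186044409.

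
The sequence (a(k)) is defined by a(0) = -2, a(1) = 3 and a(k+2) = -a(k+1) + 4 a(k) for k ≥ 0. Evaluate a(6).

-427

a(2) = -3 + 4·(-2) = -11
a(3) = -(-11) + 4·3 = 23
a(4) = -23 + 4·(-11) = -67
a(5) = -(-67) + 4·23 = 159
a(6) = -159 + 4·(-67) = -427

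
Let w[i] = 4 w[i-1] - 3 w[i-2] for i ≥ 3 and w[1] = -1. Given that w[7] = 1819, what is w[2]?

Let w[2] = x.
w[3] = 3 + 4x
w[4] = 12 + 13x
w[5] = 39 + 40x
w[6] = 120 + 121x
w[7] = 363 + 364x
So 363 + 364x = 1819, giving x = 4.

4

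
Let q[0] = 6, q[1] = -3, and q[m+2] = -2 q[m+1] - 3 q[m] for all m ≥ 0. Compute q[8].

q[2] = -2(-3) - 3(6) = -12
q[3] = -2(-12) - 3(-3) = 33
q[4] = -2(33) - 3(-12) = -30
q[5] = -2(-30) - 3(33) = -39
q[6] = -2(-39) - 3(-30) = 168
q[7] = -2(168) - 3(-39) = -219
q[8] = -2(-219) - 3(168) = -66

-66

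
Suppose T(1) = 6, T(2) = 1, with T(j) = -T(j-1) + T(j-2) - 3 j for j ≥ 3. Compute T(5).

T(3) = -1 + 6 - 9 = -4
T(4) = -(-4) + 1 - 12 = -7
T(5) = -(-7) + (-4) - 15 = -12

-12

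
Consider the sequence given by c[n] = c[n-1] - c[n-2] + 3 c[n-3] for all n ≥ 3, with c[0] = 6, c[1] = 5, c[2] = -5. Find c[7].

80

c[3] = (-5) - 5 + 3(6) = 8
c[4] = 8 - (-5) + 3(5) = 28
c[5] = 28 - 8 + 3(-5) = 5
c[6] = 5 - 28 + 3(8) = 1
c[7] = 1 - 5 + 3(28) = 80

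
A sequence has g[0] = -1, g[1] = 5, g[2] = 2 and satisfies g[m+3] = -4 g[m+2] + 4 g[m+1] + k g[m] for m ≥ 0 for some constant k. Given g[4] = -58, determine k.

-2

g[3] = 12 - k
g[4] = -40 + 9k
So -40 + 9k = -58, giving k = -2.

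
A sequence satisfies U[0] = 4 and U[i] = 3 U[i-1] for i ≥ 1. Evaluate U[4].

324

U[1] = 3(4) = 12
U[2] = 3(12) = 36
U[3] = 3(36) = 108
U[4] = 3(108) = 324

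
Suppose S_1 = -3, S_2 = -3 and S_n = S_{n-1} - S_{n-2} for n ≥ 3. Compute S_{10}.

S_3 = (-3) - (-3) = 0
S_4 = 0 - (-3) = 3
S_5 = 3 - 0 = 3
S_6 = 3 - 3 = 0
S_7 = 0 - 3 = -3
S_8 = (-3) - 0 = -3
S_9 = (-3) - (-3) = 0
S_{10} = 0 - (-3) = 3

3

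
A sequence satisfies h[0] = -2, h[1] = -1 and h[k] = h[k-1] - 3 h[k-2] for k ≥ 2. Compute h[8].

h[2] = (-1) - 3(-2) = 5
h[3] = 5 - 3(-1) = 8
h[4] = 8 - 3(5) = -7
h[5] = (-7) - 3(8) = -31
h[6] = (-31) - 3(-7) = -10
h[7] = (-10) - 3(-31) = 83
h[8] = 83 - 3(-10) = 113

113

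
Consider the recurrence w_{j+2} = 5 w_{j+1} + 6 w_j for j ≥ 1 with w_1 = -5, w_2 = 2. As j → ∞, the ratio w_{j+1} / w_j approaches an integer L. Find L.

The characteristic equation is r^2 - 5r - 6 = 0, which factors as (r - 6)(r + 1) = 0.
So the roots are 6 and -1. Since |6| > |-1| and the coefficient of 6^j is non-zero, the ratio tends to 6.

6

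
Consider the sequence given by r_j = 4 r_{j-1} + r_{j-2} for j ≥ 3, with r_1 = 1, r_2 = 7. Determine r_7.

r_3 = 4·7 + 1 = 29
r_4 = 4·29 + 7 = 123
r_5 = 4·123 + 29 = 521
r_6 = 4·521 + 123 = 2207
r_7 = 4·2207 + 521 = 9349

9349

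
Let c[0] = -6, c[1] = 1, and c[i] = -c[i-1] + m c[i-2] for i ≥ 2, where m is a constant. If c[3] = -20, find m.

-3

c[2] = -1 - 6m
c[3] = 1 + 7m
So 1 + 7m = -20, giving m = -3.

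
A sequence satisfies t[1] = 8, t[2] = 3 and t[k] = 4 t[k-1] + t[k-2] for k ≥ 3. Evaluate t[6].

t[3] = 4·3 + 8 = 20
t[4] = 4·20 + 3 = 83
t[5] = 4·83 + 20 = 352
t[6] = 4·352 + 83 = 1491

1491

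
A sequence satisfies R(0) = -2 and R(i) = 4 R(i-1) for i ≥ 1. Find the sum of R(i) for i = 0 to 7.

-43690

R(1) = 4*(-2) = -8
R(2) = 4*(-8) = -32
R(3) = 4*(-32) = -128
R(4) = 4*(-128) = -512
R(5) = 4*(-512) = -2048
R(6) = 4*(-2048) = -8192
R(7) = 4*(-8192) = -32768
Sum = (-2) + (-8) + (-32) + (-128) + (-512) + (-2048) + (-8192) + (-32768) = -43690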